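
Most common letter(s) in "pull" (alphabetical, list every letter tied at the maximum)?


Word: "pull"
Letter counts:
  'l': 2
  'p': 1
  'u': 1
Maximum count = 2
Most frequent = 'l' (2 times each)


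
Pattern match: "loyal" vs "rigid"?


Pattern of "loyal": [0, 1, 2, 3, 0]
Pattern of "rigid": [0, 1, 2, 1, 3]
Patterns do not match
Same pattern = No


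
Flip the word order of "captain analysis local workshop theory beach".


Original: "captain analysis local workshop theory beach"
Words (1..n): captain | analysis | local | workshop | theory | beach
Reversed (n..1): beach | theory | workshop | local | analysis | captain
Result = "beach theory workshop local analysis captain"


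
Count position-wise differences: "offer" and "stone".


Comparing character by character (same length = 5):
  Pos 0: 'o' vs 's' !=
  Pos 1: 'f' vs 't' !=
  Pos 2: 'f' vs 'o' !=
  Pos 3: 'e' vs 'n' !=
  Pos 4: 'r' vs 'e' !=
Hamming distance = 5


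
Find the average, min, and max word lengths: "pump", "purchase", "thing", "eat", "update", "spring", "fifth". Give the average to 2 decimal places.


Lengths: "pump"=4, "purchase"=8, "thing"=5, "eat"=3, "update"=6, "spring"=6, "fifth"=5
Sum = 37, Count = 7
Average = 37/7 = 5.29
= avg=5.29, min=3, max=8


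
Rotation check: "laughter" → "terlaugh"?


Word: "laughter", Candidate: "terlaugh"
Method: check if candidate is substring of word+word
"laughterlaughter" contains "terlaugh"? Yes
Is rotation = Yes


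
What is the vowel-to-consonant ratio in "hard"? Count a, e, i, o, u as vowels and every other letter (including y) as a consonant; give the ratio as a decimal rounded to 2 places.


Word: "hard"
Vowels (a,e,i,o,u): 1
Consonants: 3
Ratio = 1/3
= 0.33


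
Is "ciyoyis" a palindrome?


Word: "ciyoyis"
Reversed: "siyoyic"
Forward == Backward? ciyoyis != siyoyic
Palindrome = No


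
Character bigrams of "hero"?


Word: "hero" (length 4)
Number of bigrams = 4 - 2 + 1 = 3
  Position 0: "he"
  Position 1: "er"
  Position 2: "ro"
Bigrams = "he", "er", "ro"


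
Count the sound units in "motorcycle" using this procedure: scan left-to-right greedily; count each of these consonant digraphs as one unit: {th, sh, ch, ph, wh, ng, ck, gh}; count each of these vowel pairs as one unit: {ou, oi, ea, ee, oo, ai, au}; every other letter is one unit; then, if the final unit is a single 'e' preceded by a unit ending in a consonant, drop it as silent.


Word: "motorcycle" (10 letters)
Left-to-right scan:
  (1) 'm' (letter)
  (2) 'o' (letter)
  (3) 't' (letter)
  (4) 'o' (letter)
  (5) 'r' (letter)
  (6) 'c' (letter)
  (7) 'y' (letter)
  (8) 'c' (letter)
  (9) 'l' (letter)
  (10) 'e' (letter)
Units from scan: 10
Final unit is 'e' after a consonant -> drop as silent (-1)
Sound units = 9 units


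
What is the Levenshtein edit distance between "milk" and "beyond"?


Word 1: "milk" (length 4)
Word 2: "beyond" (length 6)
One optimal edit sequence (insert/delete/substitute each cost 1):
  1. insert 'b'  (+1)
  2. insert 'e'  (+1)
  3. substitute 'm' -> 'y'  (+1)
  4. substitute 'i' -> 'o'  (+1)
  5. substitute 'l' -> 'n'  (+1)
  6. substitute 'k' -> 'd'  (+1)
Total edit operations: 6
Edit distance = 6


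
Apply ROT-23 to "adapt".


Word: "adapt"
Shift: 23
Each letter → (letter + shift) mod 26:
  'a' (0) + 23 = 23 → 'x'
  'd' (3) + 23 = 0 → 'a'
  'a' (0) + 23 = 23 → 'x'
  'p' (15) + 23 = 12 → 'm'
  't' (19) + 23 = 16 → 'q'
Result = "xaxmq"


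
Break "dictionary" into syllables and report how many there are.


Word: "dictionary"
Syllable breakdown: dic / tion / ar / y
Counting: 4 parts
= 4 syllables


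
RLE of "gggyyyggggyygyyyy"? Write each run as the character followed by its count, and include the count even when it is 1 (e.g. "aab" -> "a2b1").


String: "gggyyyggggyygyyyy"
Scanning for consecutive runs:
  'g' x 3
  'y' x 3
  'g' x 4
  'y' x 2
  'g' x 1
  'y' x 4
RLE = "g3y3g4y2g1y4"


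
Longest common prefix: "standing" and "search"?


Word 1: "standing"
Word 2: "search"
Comparing from start:
  Pos 0: 's' == 's'
  Pos 1: 't' != 'e' (stop)
LCP = "s" (length 1)


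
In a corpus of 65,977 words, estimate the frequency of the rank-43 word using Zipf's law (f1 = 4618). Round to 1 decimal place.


Zipf's law: f(r) = f(1) / r
f(1) = 4618
f(43) = 4618 / 43
= 107.4 occurrences


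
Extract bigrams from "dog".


Word: "dog" (length 3)
Number of bigrams = 3 - 2 + 1 = 2
  Position 0: "do"
  Position 1: "og"
Bigrams = "do", "og"


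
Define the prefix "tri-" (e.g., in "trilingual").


Prefix: tri-
Example: trilingual = tri- + lingual
Meaning = three


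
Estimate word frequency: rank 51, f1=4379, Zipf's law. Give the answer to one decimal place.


Zipf's law: f(r) = f(1) / r
f(1) = 4379
f(51) = 4379 / 51
= 85.9 occurrences


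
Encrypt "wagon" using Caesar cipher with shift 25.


Word: "wagon"
Shift: 25
Each letter → (letter + shift) mod 26:
  'w' (22) + 25 = 21 → 'v'
  'a' (0) + 25 = 25 → 'z'
  'g' (6) + 25 = 5 → 'f'
  'o' (14) + 25 = 13 → 'n'
  'n' (13) + 25 = 12 → 'm'
Result = "vzfnm"


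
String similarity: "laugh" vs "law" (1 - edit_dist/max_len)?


Word 1: "laugh" (length 5)
Word 2: "law" (length 3)
One optimal edit sequence:
  1. keep 'l'
  2. keep 'a'
  3. delete 'u'  (+1)
  4. delete 'g'  (+1)
  5. substitute 'h' -> 'w'  (+1)
Edit distance = 3
Max length = max(5, 3) = 5
Similarity = 1 - 3/5
= 0.4000


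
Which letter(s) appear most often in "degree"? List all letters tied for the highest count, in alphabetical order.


Word: "degree"
Letter counts:
  'd': 1
  'e': 3
  'g': 1
  'r': 1
Maximum count = 3
Most frequent = 'e' (3 times each)


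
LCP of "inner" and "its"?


Word 1: "inner"
Word 2: "its"
Comparing from start:
  Pos 0: 'i' == 'i'
  Pos 1: 'n' != 't' (stop)
LCP = "i" (length 1)


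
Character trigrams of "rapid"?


Word: "rapid" (length 5)
Number of trigrams = 5 - 3 + 1 = 3
  Position 0: "rap"
  Position 1: "api"
  Position 2: "pid"
Trigrams = "rap", "api", "pid"


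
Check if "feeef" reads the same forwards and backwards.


Word: "feeef"
Reversed: "feeef"
Forward == Backward? feeef == feeef
Palindrome = Yes


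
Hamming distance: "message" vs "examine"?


Comparing character by character (same length = 7):
  Pos 0: 'm' vs 'e' !=
  Pos 1: 'e' vs 'x' !=
  Pos 2: 's' vs 'a' !=
  Pos 3: 's' vs 'm' !=
  Pos 4: 'a' vs 'i' !=
  Pos 5: 'g' vs 'n' !=
  Pos 6: 'e' vs 'e' =
Hamming distance = 6


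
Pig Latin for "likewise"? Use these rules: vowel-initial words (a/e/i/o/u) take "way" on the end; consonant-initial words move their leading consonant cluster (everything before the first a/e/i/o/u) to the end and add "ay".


Word: "likewise"
Starts with consonant(s) → move to end, add 'ay'
Consonant cluster: "l"
Pig Latin = "ikewiselay"


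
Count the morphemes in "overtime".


Word: "overtime"
Morphemes: over- + time
Each morpheme carries meaning
= 2 morphemes


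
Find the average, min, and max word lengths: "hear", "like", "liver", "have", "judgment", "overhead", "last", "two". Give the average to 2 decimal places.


Lengths: "hear"=4, "like"=4, "liver"=5, "have"=4, "judgment"=8, "overhead"=8, "last"=4, "two"=3
Sum = 40, Count = 8
Average = 40/8 = 5.00
= avg=5.00, min=3, max=8


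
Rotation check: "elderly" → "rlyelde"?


Word: "elderly", Candidate: "rlyelde"
Method: check if candidate is substring of word+word
"elderlyelderly" contains "rlyelde"? Yes
Is rotation = Yes


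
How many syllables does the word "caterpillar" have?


Word: "caterpillar"
Syllable breakdown: cat-er-pil-lar
Counting: 4 parts
= 4 syllables


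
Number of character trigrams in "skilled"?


Word: "skilled" (length 7)
Number of 3-grams = length - 3 + 1 = 7 - 3 + 1
= 5


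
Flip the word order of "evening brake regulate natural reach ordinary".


Original: "evening brake regulate natural reach ordinary"
Words (1..n): evening | brake | regulate | natural | reach | ordinary
Reversed (n..1): ordinary | reach | natural | regulate | brake | evening
Result = "ordinary reach natural regulate brake evening"


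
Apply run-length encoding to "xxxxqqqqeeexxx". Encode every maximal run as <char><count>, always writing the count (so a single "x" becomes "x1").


String: "xxxxqqqqeeexxx"
Scanning for consecutive runs:
  'x' x 4
  'q' x 4
  'e' x 3
  'x' x 3
RLE = "x4q4e3x3"


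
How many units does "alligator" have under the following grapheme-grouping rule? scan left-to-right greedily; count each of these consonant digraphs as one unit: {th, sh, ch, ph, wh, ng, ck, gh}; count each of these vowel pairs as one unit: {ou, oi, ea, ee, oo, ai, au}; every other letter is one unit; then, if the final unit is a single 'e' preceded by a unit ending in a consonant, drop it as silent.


Word: "alligator" (9 letters)
Left-to-right scan:
  (1) 'a' (letter)
  (2) 'l' (letter)
  (3) 'l' (letter)
  (4) 'i' (letter)
  (5) 'g' (letter)
  (6) 'a' (letter)
  (7) 't' (letter)
  (8) 'o' (letter)
  (9) 'r' (letter)
Units from scan: 9
Sound units = 9 units


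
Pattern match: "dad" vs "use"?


Pattern of "dad": [0, 1, 0]
Pattern of "use": [0, 1, 2]
Patterns do not match
Same pattern = No


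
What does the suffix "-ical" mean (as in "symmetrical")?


Suffix: -ical
Example: symmetrical (symmetry + -ical, with a spelling change)
Meaning = relating to


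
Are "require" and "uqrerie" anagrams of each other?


Word 1: "require" → sorted: eeiqrru
Word 2: "uqrerie" → sorted: eeiqrru
Same letters? eeiqrru == eeiqrru
Anagram = Yes


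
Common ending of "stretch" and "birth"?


Word 1: "stretch"
Word 2: "birth"
Comparing from end:
  Pos -1: 'h' == 'h'
  Pos -2: 'c' != 't' (stop)
LCS = "h" (length 1)


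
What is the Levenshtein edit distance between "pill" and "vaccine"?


Word 1: "pill" (length 4)
Word 2: "vaccine" (length 7)
One optimal edit sequence (insert/delete/substitute each cost 1):
  1. insert 'v'  (+1)
  2. insert 'a'  (+1)
  3. insert 'c'  (+1)
  4. substitute 'p' -> 'c'  (+1)
  5. keep 'i'
  6. substitute 'l' -> 'n'  (+1)
  7. substitute 'l' -> 'e'  (+1)
Total edit operations: 6
Edit distance = 6


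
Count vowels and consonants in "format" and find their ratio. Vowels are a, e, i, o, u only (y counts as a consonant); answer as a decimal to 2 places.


Word: "format"
Vowels (a,e,i,o,u): 2
Consonants: 4
Ratio = 2/4
= 0.50


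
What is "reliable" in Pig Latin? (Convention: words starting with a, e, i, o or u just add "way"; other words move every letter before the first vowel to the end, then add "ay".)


Word: "reliable"
Starts with consonant(s) → move to end, add 'ay'
Consonant cluster: "r"
Pig Latin = "eliableray"


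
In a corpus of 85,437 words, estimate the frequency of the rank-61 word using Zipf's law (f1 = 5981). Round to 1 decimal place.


Zipf's law: f(r) = f(1) / r
f(1) = 5981
f(61) = 5981 / 61
= 98.0 occurrences


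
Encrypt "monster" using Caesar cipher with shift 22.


Word: "monster"
Shift: 22
Each letter → (letter + shift) mod 26:
  'm' (12) + 22 = 8 → 'i'
  'o' (14) + 22 = 10 → 'k'
  'n' (13) + 22 = 9 → 'j'
  's' (18) + 22 = 14 → 'o'
  't' (19) + 22 = 15 → 'p'
  'e' (4) + 22 = 0 → 'a'
  'r' (17) + 22 = 13 → 'n'
Result = "ikjopan"


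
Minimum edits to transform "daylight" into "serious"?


Word 1: "daylight" (length 8)
Word 2: "serious" (length 7)
One optimal edit sequence (insert/delete/substitute each cost 1):
  1. delete 'd'  (+1)
  2. substitute 'a' -> 's'  (+1)
  3. substitute 'y' -> 'e'  (+1)
  4. substitute 'l' -> 'r'  (+1)
  5. keep 'i'
  6. substitute 'g' -> 'o'  (+1)
  7. substitute 'h' -> 'u'  (+1)
  8. substitute 't' -> 's'  (+1)
Total edit operations: 7
Edit distance = 7


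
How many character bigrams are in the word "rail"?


Word: "rail" (length 4)
Number of 2-grams = length - 2 + 1 = 4 - 2 + 1
= 3


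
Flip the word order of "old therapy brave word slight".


Original: "old therapy brave word slight"
Words (1..n): old | therapy | brave | word | slight
Reversed (n..1): slight | word | brave | therapy | old
Result = "slight word brave therapy old"


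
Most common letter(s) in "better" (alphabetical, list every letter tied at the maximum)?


Word: "better"
Letter counts:
  'b': 1
  'e': 2
  'r': 1
  't': 2
Maximum count = 2
Most frequent = 'e', 't' (2 times each)


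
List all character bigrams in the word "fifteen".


Word: "fifteen" (length 7)
Number of bigrams = 7 - 2 + 1 = 6
  Position 0: "fi"
  Position 1: "if"
  Position 2: "ft"
  Position 3: "te"
  Position 4: "ee"
  Position 5: "en"
Bigrams = "fi", "if", "ft", "te", "ee", "en"


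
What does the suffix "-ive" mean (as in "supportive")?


Suffix: -ive
Example: supportive (support + -ive)
Meaning = tending to


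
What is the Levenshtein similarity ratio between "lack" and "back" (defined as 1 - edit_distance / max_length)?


Word 1: "lack" (length 4)
Word 2: "back" (length 4)
One optimal edit sequence:
  1. substitute 'l' -> 'b'  (+1)
  2. keep 'a'
  3. keep 'c'
  4. keep 'k'
Edit distance = 1
Max length = max(4, 4) = 4
Similarity = 1 - 1/4
= 0.7500


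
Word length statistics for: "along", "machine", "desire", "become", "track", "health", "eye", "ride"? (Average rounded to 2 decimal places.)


Lengths: "along"=5, "machine"=7, "desire"=6, "become"=6, "track"=5, "health"=6, "eye"=3, "ride"=4
Sum = 42, Count = 8
Average = 42/8 = 5.25
= avg=5.25, min=3, max=7


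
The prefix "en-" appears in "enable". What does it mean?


Prefix: en-
Example: enable = en- + able
Meaning = cause to / put into


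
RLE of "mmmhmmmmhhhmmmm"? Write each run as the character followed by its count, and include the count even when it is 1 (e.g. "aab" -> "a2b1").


String: "mmmhmmmmhhhmmmm"
Scanning for consecutive runs:
  'm' x 3
  'h' x 1
  'm' x 4
  'h' x 3
  'm' x 4
RLE = "m3h1m4h3m4"


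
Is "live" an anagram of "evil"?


Word 1: "evil" → sorted: eilv
Word 2: "live" → sorted: eilv
Same letters? eilv == eilv
Anagram = Yes


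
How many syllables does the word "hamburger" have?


Word: "hamburger"
Syllable breakdown: ham / bur / ger
Counting: 3 parts
= 3 syllables


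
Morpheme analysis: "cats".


Word: "cats"
Morphemes: cat / -s
Each morpheme carries meaning
= 2 morphemes


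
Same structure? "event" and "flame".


Pattern of "event": [0, 1, 0, 2, 3]
Pattern of "flame": [0, 1, 2, 3, 4]
Patterns do not match
Same pattern = No


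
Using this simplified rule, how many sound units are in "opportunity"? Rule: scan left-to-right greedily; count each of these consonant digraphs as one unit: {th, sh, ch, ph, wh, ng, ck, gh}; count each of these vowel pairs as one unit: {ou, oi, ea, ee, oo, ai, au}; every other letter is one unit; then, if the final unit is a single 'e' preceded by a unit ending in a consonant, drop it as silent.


Word: "opportunity" (11 letters)
Left-to-right scan:
  1. 'o' (letter)
  2. 'p' (letter)
  3. 'p' (letter)
  4. 'o' (letter)
  5. 'r' (letter)
  6. 't' (letter)
  7. 'u' (letter)
  8. 'n' (letter)
  9. 'i' (letter)
  10. 't' (letter)
  11. 'y' (letter)
Units from scan: 11
Sound units = 11 units


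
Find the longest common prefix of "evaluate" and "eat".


Word 1: "evaluate"
Word 2: "eat"
Comparing from start:
  Pos 0: 'e' == 'e'
  Pos 1: 'v' != 'a' (stop)
LCP = "e" (length 1)


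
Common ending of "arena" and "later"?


Word 1: "arena"
Word 2: "later"
Comparing from end:
  Pos -1: 'a' != 'r' (stop)
LCS = "" (length 0)


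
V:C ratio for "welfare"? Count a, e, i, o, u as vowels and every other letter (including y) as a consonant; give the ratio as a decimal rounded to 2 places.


Word: "welfare"
Vowels (a,e,i,o,u): 3
Consonants: 4
Ratio = 3/4
= 0.75


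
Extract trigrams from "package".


Word: "package" (length 7)
Number of trigrams = 7 - 3 + 1 = 5
  Position 0: "pac"
  Position 1: "ack"
  Position 2: "cka"
  Position 3: "kag"
  Position 4: "age"
Trigrams = "pac", "ack", "cka", "kag", "age"


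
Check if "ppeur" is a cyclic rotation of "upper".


Word: "upper", Candidate: "ppeur"
Method: check if candidate is substring of word+word
"upperupper" contains "ppeur"? No
Is rotation = No


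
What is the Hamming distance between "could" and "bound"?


Comparing character by character (same length = 5):
  Pos 0: 'c' vs 'b' !=
  Pos 1: 'o' vs 'o' =
  Pos 2: 'u' vs 'u' =
  Pos 3: 'l' vs 'n' !=
  Pos 4: 'd' vs 'd' =
Hamming distance = 2


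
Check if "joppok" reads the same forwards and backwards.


Word: "joppok"
Reversed: "koppoj"
Forward == Backward? joppok != koppoj
Palindrome = No


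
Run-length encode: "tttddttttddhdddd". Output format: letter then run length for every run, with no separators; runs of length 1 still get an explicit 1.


String: "tttddttttddhdddd"
Scanning for consecutive runs:
  't' x 3
  'd' x 2
  't' x 4
  'd' x 2
  'h' x 1
  'd' x 4
RLE = "t3d2t4d2h1d4"


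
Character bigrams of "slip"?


Word: "slip" (length 4)
Number of bigrams = 4 - 2 + 1 = 3
  Position 0: "sl"
  Position 1: "li"
  Position 2: "ip"
Bigrams = "sl", "li", "ip"


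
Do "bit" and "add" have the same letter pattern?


Pattern of "bit": [0, 1, 2]
Pattern of "add": [0, 1, 1]
Patterns do not match
Same pattern = No


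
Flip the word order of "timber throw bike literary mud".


Original: "timber throw bike literary mud"
Words (1..n): timber | throw | bike | literary | mud
Reversed (n..1): mud | literary | bike | throw | timber
Result = "mud literary bike throw timber"


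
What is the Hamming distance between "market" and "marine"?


Comparing character by character (same length = 6):
  Pos 0: 'm' vs 'm' =
  Pos 1: 'a' vs 'a' =
  Pos 2: 'r' vs 'r' =
  Pos 3: 'k' vs 'i' !=
  Pos 4: 'e' vs 'n' !=
  Pos 5: 't' vs 'e' !=
Hamming distance = 3


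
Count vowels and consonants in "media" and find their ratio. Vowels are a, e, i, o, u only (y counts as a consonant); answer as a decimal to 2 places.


Word: "media"
Vowels (a,e,i,o,u): 3
Consonants: 2
Ratio = 3/2
= 1.50


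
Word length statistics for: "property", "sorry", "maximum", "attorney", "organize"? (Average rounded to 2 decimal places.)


Lengths: "property"=8, "sorry"=5, "maximum"=7, "attorney"=8, "organize"=8
Sum = 36, Count = 5
Average = 36/5 = 7.20
= avg=7.20, min=5, max=8


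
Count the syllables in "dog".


Word: "dog"
Syllable breakdown: dog
Counting: 1 part
= 1 syllable


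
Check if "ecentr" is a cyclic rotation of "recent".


Word: "recent", Candidate: "ecentr"
Method: check if candidate is substring of word+word
"recentrecent" contains "ecentr"? Yes
Is rotation = Yes


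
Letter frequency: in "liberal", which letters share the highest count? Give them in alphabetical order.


Word: "liberal"
Letter counts:
  'a': 1
  'b': 1
  'e': 1
  'i': 1
  'l': 2
  'r': 1
Maximum count = 2
Most frequent = 'l' (2 times each)


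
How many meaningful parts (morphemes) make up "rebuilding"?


Word: "rebuilding"
Morphemes: re- | build | -ing
Each morpheme carries meaning
= 3 morphemes


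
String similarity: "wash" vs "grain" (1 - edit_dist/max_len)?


Word 1: "wash" (length 4)
Word 2: "grain" (length 5)
One optimal edit sequence:
  1. insert 'g'  (+1)
  2. substitute 'w' -> 'r'  (+1)
  3. keep 'a'
  4. substitute 's' -> 'i'  (+1)
  5. substitute 'h' -> 'n'  (+1)
Edit distance = 4
Max length = max(4, 5) = 5
Similarity = 1 - 4/5
= 0.2000


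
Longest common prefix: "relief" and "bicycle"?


Word 1: "relief"
Word 2: "bicycle"
Comparing from start:
  Pos 0: 'r' != 'b' (stop)
LCP = "" (length 0)


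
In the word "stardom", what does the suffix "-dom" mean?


Suffix: -dom
Example: stardom = star + -dom
Meaning = state / realm


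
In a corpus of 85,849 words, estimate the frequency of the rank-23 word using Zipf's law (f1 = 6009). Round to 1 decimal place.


Zipf's law: f(r) = f(1) / r
f(1) = 6009
f(23) = 6009 / 23
= 261.3 occurrences


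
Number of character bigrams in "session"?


Word: "session" (length 7)
Number of 2-grams = length - 2 + 1 = 7 - 2 + 1
= 6


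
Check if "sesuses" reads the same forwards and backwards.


Word: "sesuses"
Reversed: "sesuses"
Forward == Backward? sesuses == sesuses
Palindrome = Yes


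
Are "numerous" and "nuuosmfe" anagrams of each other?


Word 1: "numerous" → sorted: emnorsuu
Word 2: "nuuosmfe" → sorted: efmnosuu
Same letters? emnorsuu != efmnosuu
Anagram = No


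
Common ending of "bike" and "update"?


Word 1: "bike"
Word 2: "update"
Comparing from end:
  Pos -1: 'e' == 'e'
  Pos -2: 'k' != 't' (stop)
LCS = "e" (length 1)


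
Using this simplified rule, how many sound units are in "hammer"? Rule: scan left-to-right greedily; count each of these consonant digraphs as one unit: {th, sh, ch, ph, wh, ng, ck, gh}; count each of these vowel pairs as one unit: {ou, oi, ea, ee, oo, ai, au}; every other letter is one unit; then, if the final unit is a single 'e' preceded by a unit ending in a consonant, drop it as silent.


Word: "hammer" (6 letters)
Left-to-right scan:
  [1] 'h' (letter)
  [2] 'a' (letter)
  [3] 'm' (letter)
  [4] 'm' (letter)
  [5] 'e' (letter)
  [6] 'r' (letter)
Units from scan: 6
Sound units = 6 units


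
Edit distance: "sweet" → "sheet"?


Word 1: "sweet" (length 5)
Word 2: "sheet" (length 5)
One optimal edit sequence (insert/delete/substitute each cost 1):
  1. keep 's'
  2. substitute 'w' -> 'h'  (+1)
  3. keep 'e'
  4. keep 'e'
  5. keep 't'
Total edit operations: 1
Edit distance = 1


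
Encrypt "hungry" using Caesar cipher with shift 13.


Word: "hungry"
Shift: 13
Each letter → (letter + shift) mod 26:
  'h' (7) + 13 = 20 → 'u'
  'u' (20) + 13 = 7 → 'h'
  'n' (13) + 13 = 0 → 'a'
  'g' (6) + 13 = 19 → 't'
  'r' (17) + 13 = 4 → 'e'
  'y' (24) + 13 = 11 → 'l'
Result = "uhatel"


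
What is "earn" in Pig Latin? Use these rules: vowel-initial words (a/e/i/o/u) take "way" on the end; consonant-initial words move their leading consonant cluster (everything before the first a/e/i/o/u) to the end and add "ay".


Word: "earn"
Starts with vowel → add 'way'
Pig Latin = "earnway"


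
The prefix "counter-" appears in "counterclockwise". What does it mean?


Prefix: counter-
As in: counterclockwise -> counter- + clockwise
Meaning = against / opposite


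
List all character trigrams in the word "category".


Word: "category" (length 8)
Number of trigrams = 8 - 3 + 1 = 6
  Position 0: "cat"
  Position 1: "ate"
  Position 2: "teg"
  Position 3: "ego"
  Position 4: "gor"
  Position 5: "ory"
Trigrams = "cat", "ate", "teg", "ego", "gor", "ory"


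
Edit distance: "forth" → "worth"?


Word 1: "forth" (length 5)
Word 2: "worth" (length 5)
One optimal edit sequence (insert/delete/substitute each cost 1):
  1. substitute 'f' -> 'w'  (+1)
  2. keep 'o'
  3. keep 'r'
  4. keep 't'
  5. keep 'h'
Total edit operations: 1
Edit distance = 1


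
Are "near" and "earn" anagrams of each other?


Word 1: "near" → sorted: aenr
Word 2: "earn" → sorted: aenr
Same letters? aenr == aenr
Anagram = Yes


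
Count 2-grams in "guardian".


Word: "guardian" (length 8)
Number of 2-grams = length - 2 + 1 = 8 - 2 + 1
= 7


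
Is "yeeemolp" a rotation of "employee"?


Word: "employee", Candidate: "yeeemolp"
Method: check if candidate is substring of word+word
"employeeemployee" contains "yeeemolp"? No
Is rotation = No


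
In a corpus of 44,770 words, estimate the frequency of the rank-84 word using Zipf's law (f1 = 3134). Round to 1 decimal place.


Zipf's law: f(r) = f(1) / r
f(1) = 3134
f(84) = 3134 / 84
= 37.3 occurrences


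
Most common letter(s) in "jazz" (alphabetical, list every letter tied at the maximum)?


Word: "jazz"
Letter counts:
  'a': 1
  'j': 1
  'z': 2
Maximum count = 2
Most frequent = 'z' (2 times each)


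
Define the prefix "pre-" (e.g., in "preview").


Prefix: pre-
As in: preview -> pre- + view
Meaning = before


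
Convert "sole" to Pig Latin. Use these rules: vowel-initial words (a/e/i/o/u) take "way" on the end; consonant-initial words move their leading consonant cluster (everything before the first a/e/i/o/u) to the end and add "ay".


Word: "sole"
Starts with consonant(s) → move to end, add 'ay'
Consonant cluster: "s"
Pig Latin = "olesay"


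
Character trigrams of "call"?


Word: "call" (length 4)
Number of trigrams = 4 - 3 + 1 = 2
  Position 0: "cal"
  Position 1: "all"
Trigrams = "cal", "all"


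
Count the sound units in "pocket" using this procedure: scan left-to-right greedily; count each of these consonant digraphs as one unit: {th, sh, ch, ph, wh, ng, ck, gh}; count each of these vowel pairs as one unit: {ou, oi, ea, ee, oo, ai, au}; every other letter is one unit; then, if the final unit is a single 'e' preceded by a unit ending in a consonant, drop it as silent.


Word: "pocket" (6 letters)
Left-to-right scan:
  (1) 'p' (letter)
  (2) 'o' (letter)
  (3) 'ck' (digraph)
  (4) 'e' (letter)
  (5) 't' (letter)
Units from scan: 5
Sound units = 5 units


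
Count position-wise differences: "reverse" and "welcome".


Comparing character by character (same length = 7):
  Pos 0: 'r' vs 'w' !=
  Pos 1: 'e' vs 'e' =
  Pos 2: 'v' vs 'l' !=
  Pos 3: 'e' vs 'c' !=
  Pos 4: 'r' vs 'o' !=
  Pos 5: 's' vs 'm' !=
  Pos 6: 'e' vs 'e' =
Hamming distance = 5


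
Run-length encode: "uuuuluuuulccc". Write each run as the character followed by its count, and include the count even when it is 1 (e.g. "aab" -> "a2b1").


String: "uuuuluuuulccc"
Scanning for consecutive runs:
  'u' x 4
  'l' x 1
  'u' x 4
  'l' x 1
  'c' x 3
RLE = "u4l1u4l1c3"


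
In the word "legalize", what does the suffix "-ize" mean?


Suffix: -ize
As in: legalize -> legal + -ize
Meaning = to make


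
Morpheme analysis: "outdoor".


Word: "outdoor"
Morphemes: out- / door
Each morpheme carries meaning
= 2 morphemes


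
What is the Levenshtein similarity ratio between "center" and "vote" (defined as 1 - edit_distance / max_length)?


Word 1: "center" (length 6)
Word 2: "vote" (length 4)
One optimal edit sequence:
  1. delete 'c'  (+1)
  2. substitute 'e' -> 'v'  (+1)
  3. substitute 'n' -> 'o'  (+1)
  4. keep 't'
  5. keep 'e'
  6. delete 'r'  (+1)
Edit distance = 4
Max length = max(6, 4) = 6
Similarity = 1 - 4/6
= 0.3333


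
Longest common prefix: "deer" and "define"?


Word 1: "deer"
Word 2: "define"
Comparing from start:
  Pos 0: 'd' == 'd'
  Pos 1: 'e' == 'e'
  Pos 2: 'e' != 'f' (stop)
LCP = "de" (length 2)


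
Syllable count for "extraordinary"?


Word: "extraordinary"
Syllable breakdown: ex · traor · di · nar · y
Counting: 5 parts
= 5 syllables


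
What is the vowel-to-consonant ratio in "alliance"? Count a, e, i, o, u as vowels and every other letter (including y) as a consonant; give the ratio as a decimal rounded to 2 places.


Word: "alliance"
Vowels (a,e,i,o,u): 4
Consonants: 4
Ratio = 4/4
= 1.00


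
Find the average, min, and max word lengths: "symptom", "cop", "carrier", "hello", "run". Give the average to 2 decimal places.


Lengths: "symptom"=7, "cop"=3, "carrier"=7, "hello"=5, "run"=3
Sum = 25, Count = 5
Average = 25/5 = 5.00
= avg=5.00, min=3, max=7


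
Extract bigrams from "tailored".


Word: "tailored" (length 8)
Number of bigrams = 8 - 2 + 1 = 7
  Position 0: "ta"
  Position 1: "ai"
  Position 2: "il"
  Position 3: "lo"
  Position 4: "or"
  Position 5: "re"
  Position 6: "ed"
Bigrams = "ta", "ai", "il", "lo", "or", "re", "ed"


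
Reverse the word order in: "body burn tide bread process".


Original: "body burn tide bread process"
Words (1..n): body | burn | tide | bread | process
Reversed (n..1): process | bread | tide | burn | body
Result = "process bread tide burn body"


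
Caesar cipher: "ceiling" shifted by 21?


Word: "ceiling"
Shift: 21
Each letter → (letter + shift) mod 26:
  'c' (2) + 21 = 23 → 'x'
  'e' (4) + 21 = 25 → 'z'
  'i' (8) + 21 = 3 → 'd'
  'l' (11) + 21 = 6 → 'g'
  'i' (8) + 21 = 3 → 'd'
  'n' (13) + 21 = 8 → 'i'
  'g' (6) + 21 = 1 → 'b'
Result = "xzdgdib"


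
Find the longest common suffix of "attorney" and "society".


Word 1: "attorney"
Word 2: "society"
Comparing from end:
  Pos -1: 'y' == 'y'
  Pos -2: 'e' != 't' (stop)
LCS = "y" (length 1)


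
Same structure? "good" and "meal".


Pattern of "good": [0, 1, 1, 2]
Pattern of "meal": [0, 1, 2, 3]
Patterns do not match
Same pattern = No


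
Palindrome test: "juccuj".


Word: "juccuj"
Reversed: "juccuj"
Forward == Backward? juccuj == juccuj
Palindrome = Yes


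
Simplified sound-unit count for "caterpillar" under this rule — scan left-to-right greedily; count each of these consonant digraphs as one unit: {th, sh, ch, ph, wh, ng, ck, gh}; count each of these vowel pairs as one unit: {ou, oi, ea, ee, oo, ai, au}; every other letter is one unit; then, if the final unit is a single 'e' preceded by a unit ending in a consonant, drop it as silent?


Word: "caterpillar" (11 letters)
Left-to-right scan:
  1. 'c' (letter)
  2. 'a' (letter)
  3. 't' (letter)
  4. 'e' (letter)
  5. 'r' (letter)
  6. 'p' (letter)
  7. 'i' (letter)
  8. 'l' (letter)
  9. 'l' (letter)
  10. 'a' (letter)
  11. 'r' (letter)
Units from scan: 11
Sound units = 11 units


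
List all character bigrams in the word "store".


Word: "store" (length 5)
Number of bigrams = 5 - 2 + 1 = 4
  Position 0: "st"
  Position 1: "to"
  Position 2: "or"
  Position 3: "re"
Bigrams = "st", "to", "or", "re"


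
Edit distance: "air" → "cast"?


Word 1: "air" (length 3)
Word 2: "cast" (length 4)
One optimal edit sequence (insert/delete/substitute each cost 1):
  1. insert 'c'  (+1)
  2. keep 'a'
  3. substitute 'i' -> 's'  (+1)
  4. substitute 'r' -> 't'  (+1)
Total edit operations: 3
Edit distance = 3


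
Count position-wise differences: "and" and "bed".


Comparing character by character (same length = 3):
  Pos 0: 'a' vs 'b' !=
  Pos 1: 'n' vs 'e' !=
  Pos 2: 'd' vs 'd' =
Hamming distance = 2


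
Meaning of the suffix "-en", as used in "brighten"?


Suffix: -en
As in: brighten -> bright + -en
Meaning = to make / become


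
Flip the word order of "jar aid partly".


Original: "jar aid partly"
Words (1..n): jar | aid | partly
Reversed (n..1): partly | aid | jar
Result = "partly aid jar"


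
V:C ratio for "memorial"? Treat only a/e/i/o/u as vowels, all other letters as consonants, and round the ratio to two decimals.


Word: "memorial"
Vowels (a,e,i,o,u): 4
Consonants: 4
Ratio = 4/4
= 1.00


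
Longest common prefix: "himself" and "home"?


Word 1: "himself"
Word 2: "home"
Comparing from start:
  Pos 0: 'h' == 'h'
  Pos 1: 'i' != 'o' (stop)
LCP = "h" (length 1)


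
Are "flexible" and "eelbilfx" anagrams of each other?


Word 1: "flexible" → sorted: beefillx
Word 2: "eelbilfx" → sorted: beefillx
Same letters? beefillx == beefillx
Anagram = Yes


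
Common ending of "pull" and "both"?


Word 1: "pull"
Word 2: "both"
Comparing from end:
  Pos -1: 'l' != 'h' (stop)
LCS = "" (length 0)


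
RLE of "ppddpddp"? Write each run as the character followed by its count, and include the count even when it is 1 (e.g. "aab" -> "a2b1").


String: "ppddpddp"
Scanning for consecutive runs:
  'p' x 2
  'd' x 2
  'p' x 1
  'd' x 2
  'p' x 1
RLE = "p2d2p1d2p1"


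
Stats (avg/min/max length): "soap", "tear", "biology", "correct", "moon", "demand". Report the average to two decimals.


Lengths: "soap"=4, "tear"=4, "biology"=7, "correct"=7, "moon"=4, "demand"=6
Sum = 32, Count = 6
Average = 32/6 = 5.33
= avg=5.33, min=4, max=7


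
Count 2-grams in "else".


Word: "else" (length 4)
Number of 2-grams = length - 2 + 1 = 4 - 2 + 1
= 3


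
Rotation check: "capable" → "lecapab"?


Word: "capable", Candidate: "lecapab"
Method: check if candidate is substring of word+word
"capablecapable" contains "lecapab"? Yes
Is rotation = Yes


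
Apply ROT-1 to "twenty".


Word: "twenty"
Shift: 1
Each letter → (letter + shift) mod 26:
  't' (19) + 1 = 20 → 'u'
  'w' (22) + 1 = 23 → 'x'
  'e' (4) + 1 = 5 → 'f'
  'n' (13) + 1 = 14 → 'o'
  't' (19) + 1 = 20 → 'u'
  'y' (24) + 1 = 25 → 'z'
Result = "uxfouz"


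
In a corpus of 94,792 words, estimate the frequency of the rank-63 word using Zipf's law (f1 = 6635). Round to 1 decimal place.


Zipf's law: f(r) = f(1) / r
f(1) = 6635
f(63) = 6635 / 63
= 105.3 occurrences


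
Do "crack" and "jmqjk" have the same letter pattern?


Pattern of "crack": [0, 1, 2, 0, 3]
Pattern of "jmqjk": [0, 1, 2, 0, 3]
Patterns match
Same pattern = Yes


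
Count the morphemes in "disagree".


Word: "disagree"
Morphemes: dis- | agree
Each morpheme carries meaning
= 2 morphemes


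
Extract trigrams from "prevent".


Word: "prevent" (length 7)
Number of trigrams = 7 - 3 + 1 = 5
  Position 0: "pre"
  Position 1: "rev"
  Position 2: "eve"
  Position 3: "ven"
  Position 4: "ent"
Trigrams = "pre", "rev", "eve", "ven", "ent"


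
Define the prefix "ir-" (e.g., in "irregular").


Prefix: ir-
As in: irregular -> ir- + regular
Meaning = not


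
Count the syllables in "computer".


Word: "computer"
Syllable breakdown: com-pu-ter
Counting: 3 parts
= 3 syllables


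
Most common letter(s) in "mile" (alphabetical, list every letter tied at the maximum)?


Word: "mile"
Letter counts:
  'e': 1
  'i': 1
  'l': 1
  'm': 1
Maximum count = 1
Most frequent = 'e', 'i', 'l', 'm' (1 time each)


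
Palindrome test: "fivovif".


Word: "fivovif"
Reversed: "fivovif"
Forward == Backward? fivovif == fivovif
Palindrome = Yes


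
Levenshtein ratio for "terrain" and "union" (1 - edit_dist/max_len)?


Word 1: "terrain" (length 7)
Word 2: "union" (length 5)
One optimal edit sequence:
  1. delete 't'  (+1)
  2. delete 'e'  (+1)
  3. substitute 'r' -> 'u'  (+1)
  4. substitute 'r' -> 'n'  (+1)
  5. substitute 'a' -> 'i'  (+1)
  6. substitute 'i' -> 'o'  (+1)
  7. keep 'n'
Edit distance = 6
Max length = max(7, 5) = 7
Similarity = 1 - 6/7
= 0.1429


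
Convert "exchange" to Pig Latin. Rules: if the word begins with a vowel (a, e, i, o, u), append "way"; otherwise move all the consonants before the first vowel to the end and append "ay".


Word: "exchange"
Starts with vowel → add 'way'
Pig Latin = "exchangeway"


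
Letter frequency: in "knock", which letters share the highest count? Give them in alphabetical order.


Word: "knock"
Letter counts:
  'c': 1
  'k': 2
  'n': 1
  'o': 1
Maximum count = 2
Most frequent = 'k' (2 times each)


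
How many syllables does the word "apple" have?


Word: "apple"
Syllable breakdown: ap | ple
Counting: 2 parts
= 2 syllables


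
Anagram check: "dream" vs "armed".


Word 1: "dream" → sorted: ademr
Word 2: "armed" → sorted: ademr
Same letters? ademr == ademr
Anagram = Yes


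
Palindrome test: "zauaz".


Word: "zauaz"
Reversed: "zauaz"
Forward == Backward? zauaz == zauaz
Palindrome = Yes


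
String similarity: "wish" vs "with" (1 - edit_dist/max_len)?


Word 1: "wish" (length 4)
Word 2: "with" (length 4)
One optimal edit sequence:
  1. keep 'w'
  2. keep 'i'
  3. substitute 's' -> 't'  (+1)
  4. keep 'h'
Edit distance = 1
Max length = max(4, 4) = 4
Similarity = 1 - 1/4
= 0.7500


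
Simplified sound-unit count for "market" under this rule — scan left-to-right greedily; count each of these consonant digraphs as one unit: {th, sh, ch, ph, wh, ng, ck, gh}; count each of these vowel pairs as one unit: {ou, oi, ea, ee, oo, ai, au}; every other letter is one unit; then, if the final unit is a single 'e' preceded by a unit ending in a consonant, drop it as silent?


Word: "market" (6 letters)
Left-to-right scan:
  [1] 'm' (letter)
  [2] 'a' (letter)
  [3] 'r' (letter)
  [4] 'k' (letter)
  [5] 'e' (letter)
  [6] 't' (letter)
Units from scan: 6
Sound units = 6 units


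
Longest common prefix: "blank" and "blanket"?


Word 1: "blank"
Word 2: "blanket"
Comparing from start:
  Pos 0: 'b' == 'b'
  Pos 1: 'l' == 'l'
  Pos 2: 'a' == 'a'
  Pos 3: 'n' == 'n'
  Pos 4: 'k' == 'k'
LCP = "blank" (length 5)


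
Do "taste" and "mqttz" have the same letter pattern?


Pattern of "taste": [0, 1, 2, 0, 3]
Pattern of "mqttz": [0, 1, 2, 2, 3]
Patterns do not match
Same pattern = No


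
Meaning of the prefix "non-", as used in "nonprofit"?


Prefix: non-
Example: nonprofit = non- + profit
Meaning = not


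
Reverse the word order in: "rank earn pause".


Original: "rank earn pause"
Words (1..n): rank | earn | pause
Reversed (n..1): pause | earn | rank
Result = "pause earn rank"


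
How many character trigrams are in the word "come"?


Word: "come" (length 4)
Number of 3-grams = length - 3 + 1 = 4 - 3 + 1
= 2


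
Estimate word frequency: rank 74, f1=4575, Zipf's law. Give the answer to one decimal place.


Zipf's law: f(r) = f(1) / r
f(1) = 4575
f(74) = 4575 / 74
= 61.8 occurrences


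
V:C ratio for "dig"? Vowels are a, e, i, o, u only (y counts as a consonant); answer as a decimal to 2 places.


Word: "dig"
Vowels (a,e,i,o,u): 1
Consonants: 2
Ratio = 1/2
= 0.50


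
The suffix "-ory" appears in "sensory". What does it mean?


Suffix: -ory
Example: sensory = sense + -ory, with a spelling change
Meaning = relating to / place for


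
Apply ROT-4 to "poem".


Word: "poem"
Shift: 4
Each letter → (letter + shift) mod 26:
  'p' (15) + 4 = 19 → 't'
  'o' (14) + 4 = 18 → 's'
  'e' (4) + 4 = 8 → 'i'
  'm' (12) + 4 = 16 → 'q'
Result = "tsiq"


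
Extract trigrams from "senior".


Word: "senior" (length 6)
Number of trigrams = 6 - 3 + 1 = 4
  Position 0: "sen"
  Position 1: "eni"
  Position 2: "nio"
  Position 3: "ior"
Trigrams = "sen", "eni", "nio", "ior"


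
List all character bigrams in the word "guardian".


Word: "guardian" (length 8)
Number of bigrams = 8 - 2 + 1 = 7
  Position 0: "gu"
  Position 1: "ua"
  Position 2: "ar"
  Position 3: "rd"
  Position 4: "di"
  Position 5: "ia"
  Position 6: "an"
Bigrams = "gu", "ua", "ar", "rd", "di", "ia", "an"


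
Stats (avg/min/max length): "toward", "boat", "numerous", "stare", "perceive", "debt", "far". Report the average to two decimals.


Lengths: "toward"=6, "boat"=4, "numerous"=8, "stare"=5, "perceive"=8, "debt"=4, "far"=3
Sum = 38, Count = 7
Average = 38/7 = 5.43
= avg=5.43, min=3, max=8


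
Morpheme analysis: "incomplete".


Word: "incomplete"
Morphemes: in- | complete
Each morpheme carries meaning
= 2 morphemes


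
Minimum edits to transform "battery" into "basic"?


Word 1: "battery" (length 7)
Word 2: "basic" (length 5)
One optimal edit sequence (insert/delete/substitute each cost 1):
  1. keep 'b'
  2. keep 'a'
  3. delete 't'  (+1)
  4. delete 't'  (+1)
  5. substitute 'e' -> 's'  (+1)
  6. substitute 'r' -> 'i'  (+1)
  7. substitute 'y' -> 'c'  (+1)
Total edit operations: 5
Edit distance = 5


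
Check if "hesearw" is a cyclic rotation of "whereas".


Word: "whereas", Candidate: "hesearw"
Method: check if candidate is substring of word+word
"whereaswhereas" contains "hesearw"? No
Is rotation = No


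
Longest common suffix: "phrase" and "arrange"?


Word 1: "phrase"
Word 2: "arrange"
Comparing from end:
  Pos -1: 'e' == 'e'
  Pos -2: 's' != 'g' (stop)
LCS = "e" (length 1)


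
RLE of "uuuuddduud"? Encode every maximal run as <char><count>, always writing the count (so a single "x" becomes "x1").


String: "uuuuddduud"
Scanning for consecutive runs:
  'u' x 4
  'd' x 3
  'u' x 2
  'd' x 1
RLE = "u4d3u2d1"


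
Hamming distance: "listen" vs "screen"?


Comparing character by character (same length = 6):
  Pos 0: 'l' vs 's' !=
  Pos 1: 'i' vs 'c' !=
  Pos 2: 's' vs 'r' !=
  Pos 3: 't' vs 'e' !=
  Pos 4: 'e' vs 'e' =
  Pos 5: 'n' vs 'n' =
Hamming distance = 4
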